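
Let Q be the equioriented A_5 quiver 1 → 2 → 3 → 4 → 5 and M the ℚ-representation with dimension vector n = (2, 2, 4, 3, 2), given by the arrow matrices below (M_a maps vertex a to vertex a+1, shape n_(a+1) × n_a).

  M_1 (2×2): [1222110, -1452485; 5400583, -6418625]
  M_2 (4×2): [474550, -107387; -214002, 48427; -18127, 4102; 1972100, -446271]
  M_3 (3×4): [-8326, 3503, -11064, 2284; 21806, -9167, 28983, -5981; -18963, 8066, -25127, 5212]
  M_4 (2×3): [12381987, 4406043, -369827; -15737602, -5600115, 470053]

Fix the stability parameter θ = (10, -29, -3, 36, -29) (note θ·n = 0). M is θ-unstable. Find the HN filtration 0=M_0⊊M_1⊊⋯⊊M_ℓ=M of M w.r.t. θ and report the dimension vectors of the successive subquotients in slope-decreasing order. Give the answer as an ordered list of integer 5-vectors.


Via rank(M_{q-1}∘⋯∘M_p): M ≅ I[1,5]^2, I[3,3], I[3,4].
μ_θ-semistable layers: μ^(1)=36; μ^(2)=7/2; μ^(3)=-3; μ^(4)=-19/2

((0, 0, 0, 1, 0); (0, 0, 0, 2, 2); (0, 0, 4, 0, 0); (2, 2, 0, 0, 0))


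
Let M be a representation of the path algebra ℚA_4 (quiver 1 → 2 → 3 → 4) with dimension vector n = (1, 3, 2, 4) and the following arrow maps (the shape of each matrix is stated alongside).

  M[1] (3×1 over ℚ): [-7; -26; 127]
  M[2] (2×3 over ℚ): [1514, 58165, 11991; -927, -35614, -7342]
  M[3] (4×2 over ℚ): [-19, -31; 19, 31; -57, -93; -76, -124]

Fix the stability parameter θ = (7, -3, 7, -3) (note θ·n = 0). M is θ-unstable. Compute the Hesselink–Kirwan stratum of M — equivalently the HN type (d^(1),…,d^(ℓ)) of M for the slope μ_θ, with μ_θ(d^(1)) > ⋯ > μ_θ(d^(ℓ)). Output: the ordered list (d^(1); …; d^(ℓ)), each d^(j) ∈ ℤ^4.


Interval decomposition of M: I[1,3], I[2,2], I[2,4], I[4,4]^3.
HN type (ℓ=3): μ^(1)=7; μ^(2)=2; μ^(3)=-3

((0, 0, 1, 0); (1, 1, 1, 1); (0, 2, 0, 3))


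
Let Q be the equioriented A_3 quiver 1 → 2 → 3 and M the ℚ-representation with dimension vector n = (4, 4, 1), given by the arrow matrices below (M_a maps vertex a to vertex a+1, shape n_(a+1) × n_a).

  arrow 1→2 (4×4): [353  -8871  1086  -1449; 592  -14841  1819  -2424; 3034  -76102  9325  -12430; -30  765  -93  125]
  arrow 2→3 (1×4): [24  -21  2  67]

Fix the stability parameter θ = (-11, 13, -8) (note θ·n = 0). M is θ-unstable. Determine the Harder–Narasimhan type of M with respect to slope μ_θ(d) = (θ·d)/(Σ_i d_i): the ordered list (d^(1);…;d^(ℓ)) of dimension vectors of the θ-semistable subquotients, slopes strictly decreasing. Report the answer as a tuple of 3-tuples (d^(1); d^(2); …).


Via rank(M_{q-1}∘⋯∘M_p): M ≅ I[1,2]^3, I[1,3].
μ_θ-semistable layers: μ^(1)=13; μ^(2)=5/2; μ^(3)=-11

((0, 3, 0); (0, 1, 1); (4, 0, 0))


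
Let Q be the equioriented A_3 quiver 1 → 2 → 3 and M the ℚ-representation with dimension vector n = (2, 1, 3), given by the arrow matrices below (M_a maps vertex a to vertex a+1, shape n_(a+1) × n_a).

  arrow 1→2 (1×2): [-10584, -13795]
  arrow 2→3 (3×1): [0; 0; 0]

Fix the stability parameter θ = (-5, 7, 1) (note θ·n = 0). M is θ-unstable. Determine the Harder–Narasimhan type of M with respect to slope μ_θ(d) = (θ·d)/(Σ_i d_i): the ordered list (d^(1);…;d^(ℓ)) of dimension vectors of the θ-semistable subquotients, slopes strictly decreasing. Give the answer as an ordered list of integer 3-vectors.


Via rank(M_{q-1}∘⋯∘M_p): M ≅ I[1,1], I[1,2], I[3,3]^3.
μ_θ-semistable layers: μ^(1)=7; μ^(2)=1; μ^(3)=-5

((0, 1, 0); (0, 0, 3); (2, 0, 0))


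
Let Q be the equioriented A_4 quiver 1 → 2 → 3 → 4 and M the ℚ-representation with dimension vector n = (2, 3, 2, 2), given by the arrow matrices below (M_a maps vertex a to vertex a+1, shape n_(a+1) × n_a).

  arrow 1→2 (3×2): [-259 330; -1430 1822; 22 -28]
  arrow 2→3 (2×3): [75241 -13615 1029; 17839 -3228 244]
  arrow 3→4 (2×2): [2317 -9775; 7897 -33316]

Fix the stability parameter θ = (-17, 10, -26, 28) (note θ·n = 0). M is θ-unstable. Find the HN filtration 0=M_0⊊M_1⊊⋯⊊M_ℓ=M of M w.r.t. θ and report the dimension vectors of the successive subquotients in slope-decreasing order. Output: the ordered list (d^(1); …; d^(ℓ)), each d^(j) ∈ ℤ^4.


Barcode: M ≅ I[1,4]^2, I[2,2]. HN layers by μ_θ (4 steps, strictly decreasing):
  μ^(1)=28; μ^(2)=10; μ^(3)=-8; μ^(4)=-17

((0, 0, 0, 2); (0, 1, 0, 0); (0, 2, 2, 0); (2, 0, 0, 0))


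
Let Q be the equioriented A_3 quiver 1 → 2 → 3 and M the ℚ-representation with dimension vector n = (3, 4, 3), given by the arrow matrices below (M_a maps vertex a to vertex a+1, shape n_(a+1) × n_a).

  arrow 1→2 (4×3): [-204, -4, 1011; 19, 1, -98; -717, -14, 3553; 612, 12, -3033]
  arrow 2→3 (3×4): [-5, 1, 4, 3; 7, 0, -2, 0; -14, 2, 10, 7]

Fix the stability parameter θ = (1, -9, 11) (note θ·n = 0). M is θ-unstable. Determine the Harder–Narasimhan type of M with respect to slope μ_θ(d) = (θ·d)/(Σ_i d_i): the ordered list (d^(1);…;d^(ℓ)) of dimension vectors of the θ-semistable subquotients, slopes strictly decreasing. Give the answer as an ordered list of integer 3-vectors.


Interval decomposition of M: I[1,2], I[1,3]^2, I[2,3].
HN type (ℓ=3): μ^(1)=11; μ^(2)=-4; μ^(3)=-9

((0, 0, 3); (3, 3, 0); (0, 1, 0))


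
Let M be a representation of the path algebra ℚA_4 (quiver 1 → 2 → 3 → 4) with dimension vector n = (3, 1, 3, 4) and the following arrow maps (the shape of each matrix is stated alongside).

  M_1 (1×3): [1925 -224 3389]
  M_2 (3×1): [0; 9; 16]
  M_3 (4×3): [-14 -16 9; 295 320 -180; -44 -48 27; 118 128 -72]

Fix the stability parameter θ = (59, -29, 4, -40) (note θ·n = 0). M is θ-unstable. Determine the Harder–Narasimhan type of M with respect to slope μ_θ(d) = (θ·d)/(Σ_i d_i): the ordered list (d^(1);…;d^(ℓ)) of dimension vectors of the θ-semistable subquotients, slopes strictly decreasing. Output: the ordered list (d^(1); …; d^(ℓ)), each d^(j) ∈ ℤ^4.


Barcode: M ≅ I[1,1]^2, I[1,3], I[3,4]^2, I[4,4]^2. HN layers by μ_θ (4 steps, strictly decreasing):
  μ^(1)=59; μ^(2)=34/3; μ^(3)=-18; μ^(4)=-40

((2, 0, 0, 0); (1, 1, 1, 0); (0, 0, 2, 2); (0, 0, 0, 2))


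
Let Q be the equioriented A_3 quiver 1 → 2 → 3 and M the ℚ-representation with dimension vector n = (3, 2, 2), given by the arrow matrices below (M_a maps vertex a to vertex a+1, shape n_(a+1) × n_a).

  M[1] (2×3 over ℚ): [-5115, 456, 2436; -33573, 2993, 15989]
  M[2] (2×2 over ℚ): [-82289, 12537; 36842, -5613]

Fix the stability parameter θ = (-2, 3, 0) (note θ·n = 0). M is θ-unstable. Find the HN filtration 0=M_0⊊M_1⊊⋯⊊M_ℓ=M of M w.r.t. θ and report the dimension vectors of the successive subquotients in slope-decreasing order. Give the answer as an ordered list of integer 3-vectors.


Interval decomposition of M: I[1,1], I[1,3]^2.
HN type (ℓ=2): μ^(1)=3/2; μ^(2)=-2

((0, 2, 2); (3, 0, 0))


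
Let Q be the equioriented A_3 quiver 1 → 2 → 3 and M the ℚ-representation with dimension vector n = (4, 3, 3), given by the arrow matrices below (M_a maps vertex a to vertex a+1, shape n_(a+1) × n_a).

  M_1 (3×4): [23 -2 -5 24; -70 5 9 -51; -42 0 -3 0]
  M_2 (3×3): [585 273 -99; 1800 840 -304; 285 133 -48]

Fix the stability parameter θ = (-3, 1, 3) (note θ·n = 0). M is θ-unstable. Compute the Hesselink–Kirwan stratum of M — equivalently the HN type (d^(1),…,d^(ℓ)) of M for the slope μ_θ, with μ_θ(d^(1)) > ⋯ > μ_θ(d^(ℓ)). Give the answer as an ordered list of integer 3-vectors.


Barcode: M ≅ I[1,1], I[1,2], I[1,3]^2, I[3,3]. HN layers by μ_θ (3 steps, strictly decreasing):
  μ^(1)=3; μ^(2)=1; μ^(3)=-3

((0, 0, 3); (0, 3, 0); (4, 0, 0))


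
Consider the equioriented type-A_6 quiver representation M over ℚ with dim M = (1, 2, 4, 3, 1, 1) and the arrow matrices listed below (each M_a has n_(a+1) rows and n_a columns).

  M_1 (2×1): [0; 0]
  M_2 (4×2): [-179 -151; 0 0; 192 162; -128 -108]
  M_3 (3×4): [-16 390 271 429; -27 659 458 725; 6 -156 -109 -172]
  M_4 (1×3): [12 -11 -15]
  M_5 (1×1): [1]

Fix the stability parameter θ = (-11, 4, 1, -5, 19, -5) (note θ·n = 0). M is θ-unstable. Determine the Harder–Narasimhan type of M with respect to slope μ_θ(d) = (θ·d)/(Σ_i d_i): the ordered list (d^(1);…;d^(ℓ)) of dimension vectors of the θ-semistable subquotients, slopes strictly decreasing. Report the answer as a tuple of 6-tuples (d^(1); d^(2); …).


Barcode: M ≅ I[1,1], I[2,4], I[2,6], I[3,3], I[3,4]. HN layers by μ_θ (5 steps, strictly decreasing):
  μ^(1)=7; μ^(2)=1; μ^(3)=0; μ^(4)=-2; μ^(5)=-11

((0, 0, 0, 0, 1, 1); (0, 0, 1, 0, 0, 0); (0, 2, 2, 2, 0, 0); (0, 0, 1, 1, 0, 0); (1, 0, 0, 0, 0, 0))


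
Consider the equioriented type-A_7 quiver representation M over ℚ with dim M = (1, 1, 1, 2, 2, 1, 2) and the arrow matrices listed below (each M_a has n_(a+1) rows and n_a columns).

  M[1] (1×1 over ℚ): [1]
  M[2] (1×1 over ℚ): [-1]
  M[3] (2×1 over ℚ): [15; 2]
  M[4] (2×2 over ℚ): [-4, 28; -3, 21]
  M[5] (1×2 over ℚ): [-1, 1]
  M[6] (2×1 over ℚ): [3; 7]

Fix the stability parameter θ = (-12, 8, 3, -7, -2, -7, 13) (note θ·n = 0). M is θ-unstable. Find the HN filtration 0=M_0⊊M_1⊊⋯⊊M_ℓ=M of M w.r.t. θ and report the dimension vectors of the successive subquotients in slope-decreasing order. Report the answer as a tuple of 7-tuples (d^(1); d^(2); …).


Interval decomposition of M: I[1,7], I[4,4], I[5,5], I[7,7].
HN type (ℓ=5): μ^(1)=13; μ^(2)=-1; μ^(3)=-2; μ^(4)=-7; μ^(5)=-12

((0, 0, 0, 0, 0, 0, 2); (0, 1, 1, 1, 1, 1, 0); (0, 0, 0, 0, 1, 0, 0); (0, 0, 0, 1, 0, 0, 0); (1, 0, 0, 0, 0, 0, 0))


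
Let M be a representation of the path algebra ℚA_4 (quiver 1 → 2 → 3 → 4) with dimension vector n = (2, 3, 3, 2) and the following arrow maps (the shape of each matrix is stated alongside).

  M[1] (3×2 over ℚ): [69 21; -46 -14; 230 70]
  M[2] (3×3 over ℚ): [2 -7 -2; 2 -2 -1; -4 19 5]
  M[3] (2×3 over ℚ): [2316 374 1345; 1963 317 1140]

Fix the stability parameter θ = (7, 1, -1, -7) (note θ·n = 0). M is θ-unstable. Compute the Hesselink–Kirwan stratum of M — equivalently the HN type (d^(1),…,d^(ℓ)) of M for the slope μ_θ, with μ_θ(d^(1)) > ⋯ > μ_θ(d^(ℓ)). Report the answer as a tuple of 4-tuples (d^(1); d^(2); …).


Interval decomposition of M: I[1,1], I[1,2], I[2,3], I[2,4], I[3,4].
HN type (ℓ=5): μ^(1)=7; μ^(2)=4; μ^(3)=0; μ^(4)=-7/3; μ^(5)=-4

((1, 0, 0, 0); (1, 1, 0, 0); (0, 1, 1, 0); (0, 1, 1, 1); (0, 0, 1, 1))


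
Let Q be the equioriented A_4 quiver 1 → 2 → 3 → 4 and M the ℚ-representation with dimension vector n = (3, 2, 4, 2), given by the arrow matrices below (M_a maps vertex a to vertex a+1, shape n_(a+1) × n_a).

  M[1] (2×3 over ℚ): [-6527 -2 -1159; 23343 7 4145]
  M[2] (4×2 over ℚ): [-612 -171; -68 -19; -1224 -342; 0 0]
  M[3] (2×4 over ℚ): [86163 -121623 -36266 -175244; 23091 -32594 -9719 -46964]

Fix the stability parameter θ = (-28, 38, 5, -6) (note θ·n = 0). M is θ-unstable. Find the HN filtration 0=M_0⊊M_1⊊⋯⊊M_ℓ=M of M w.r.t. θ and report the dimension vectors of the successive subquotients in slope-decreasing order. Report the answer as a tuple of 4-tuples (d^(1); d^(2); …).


Via rank(M_{q-1}∘⋯∘M_p): M ≅ I[1,1], I[1,2], I[1,4], I[3,3]^2, I[3,4].
μ_θ-semistable layers: μ^(1)=38; μ^(2)=37/3; μ^(3)=5; μ^(4)=-1/2; μ^(5)=-28

((0, 1, 0, 0); (0, 1, 1, 1); (0, 0, 2, 0); (0, 0, 1, 1); (3, 0, 0, 0))


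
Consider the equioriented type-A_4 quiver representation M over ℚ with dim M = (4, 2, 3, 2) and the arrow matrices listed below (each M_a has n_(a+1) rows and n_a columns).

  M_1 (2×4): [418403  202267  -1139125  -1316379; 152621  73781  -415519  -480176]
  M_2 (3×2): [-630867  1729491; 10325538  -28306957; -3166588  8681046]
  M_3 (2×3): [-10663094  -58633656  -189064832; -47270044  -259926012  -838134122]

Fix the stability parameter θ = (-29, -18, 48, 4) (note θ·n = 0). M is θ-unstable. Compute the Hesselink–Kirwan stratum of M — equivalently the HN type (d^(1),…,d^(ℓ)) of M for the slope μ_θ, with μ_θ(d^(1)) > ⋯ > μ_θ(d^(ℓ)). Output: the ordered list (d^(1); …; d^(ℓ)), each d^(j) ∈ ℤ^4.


Barcode: M ≅ I[1,1]^2, I[1,3], I[1,4], I[3,4]. HN layers by μ_θ (4 steps, strictly decreasing):
  μ^(1)=48; μ^(2)=26; μ^(3)=-18; μ^(4)=-29

((0, 0, 1, 0); (0, 0, 2, 2); (0, 2, 0, 0); (4, 0, 0, 0))


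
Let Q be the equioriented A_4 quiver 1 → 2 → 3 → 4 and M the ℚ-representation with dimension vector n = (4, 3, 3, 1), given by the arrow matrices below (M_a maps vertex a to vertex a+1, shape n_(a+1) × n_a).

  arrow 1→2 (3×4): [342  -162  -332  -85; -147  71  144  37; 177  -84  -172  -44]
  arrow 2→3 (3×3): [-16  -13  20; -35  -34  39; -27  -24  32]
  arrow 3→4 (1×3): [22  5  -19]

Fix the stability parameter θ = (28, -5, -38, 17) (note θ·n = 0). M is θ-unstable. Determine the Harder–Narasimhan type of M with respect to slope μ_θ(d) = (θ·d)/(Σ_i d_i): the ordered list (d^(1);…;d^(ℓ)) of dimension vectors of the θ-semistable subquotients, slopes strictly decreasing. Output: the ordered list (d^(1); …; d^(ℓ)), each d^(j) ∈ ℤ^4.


Via rank(M_{q-1}∘⋯∘M_p): M ≅ I[1,1], I[1,3]^2, I[1,4].
μ_θ-semistable layers: μ^(1)=28; μ^(2)=17; μ^(3)=-5

((1, 0, 0, 0); (0, 0, 0, 1); (3, 3, 3, 0))


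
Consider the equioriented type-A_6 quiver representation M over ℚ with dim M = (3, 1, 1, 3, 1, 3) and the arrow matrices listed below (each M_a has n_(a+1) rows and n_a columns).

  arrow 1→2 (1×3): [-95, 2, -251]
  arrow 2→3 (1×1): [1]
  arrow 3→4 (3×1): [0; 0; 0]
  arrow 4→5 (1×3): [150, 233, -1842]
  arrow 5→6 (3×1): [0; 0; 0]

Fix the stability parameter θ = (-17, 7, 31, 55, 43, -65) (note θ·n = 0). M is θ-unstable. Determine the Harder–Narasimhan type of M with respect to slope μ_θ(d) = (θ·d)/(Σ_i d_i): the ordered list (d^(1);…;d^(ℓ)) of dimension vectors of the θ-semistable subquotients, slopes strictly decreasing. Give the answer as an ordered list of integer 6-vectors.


Interval decomposition of M: I[1,1]^2, I[1,3], I[4,4]^2, I[4,5], I[6,6]^3.
HN type (ℓ=6): μ^(1)=55; μ^(2)=49; μ^(3)=31; μ^(4)=7; μ^(5)=-17; μ^(6)=-65

((0, 0, 0, 2, 0, 0); (0, 0, 0, 1, 1, 0); (0, 0, 1, 0, 0, 0); (0, 1, 0, 0, 0, 0); (3, 0, 0, 0, 0, 0); (0, 0, 0, 0, 0, 3))


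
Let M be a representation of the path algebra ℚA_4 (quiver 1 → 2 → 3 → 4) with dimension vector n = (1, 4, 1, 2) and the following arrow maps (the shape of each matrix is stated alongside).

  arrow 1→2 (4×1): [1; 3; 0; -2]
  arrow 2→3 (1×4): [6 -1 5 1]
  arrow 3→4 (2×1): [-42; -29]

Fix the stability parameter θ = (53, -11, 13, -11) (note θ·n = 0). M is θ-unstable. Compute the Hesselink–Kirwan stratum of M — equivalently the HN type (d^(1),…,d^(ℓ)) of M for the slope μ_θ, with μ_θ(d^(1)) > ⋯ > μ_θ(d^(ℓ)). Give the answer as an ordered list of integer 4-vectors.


Interval decomposition of M: I[1,4], I[2,2]^3, I[4,4].
HN type (ℓ=2): μ^(1)=11; μ^(2)=-11

((1, 1, 1, 1); (0, 3, 0, 1))


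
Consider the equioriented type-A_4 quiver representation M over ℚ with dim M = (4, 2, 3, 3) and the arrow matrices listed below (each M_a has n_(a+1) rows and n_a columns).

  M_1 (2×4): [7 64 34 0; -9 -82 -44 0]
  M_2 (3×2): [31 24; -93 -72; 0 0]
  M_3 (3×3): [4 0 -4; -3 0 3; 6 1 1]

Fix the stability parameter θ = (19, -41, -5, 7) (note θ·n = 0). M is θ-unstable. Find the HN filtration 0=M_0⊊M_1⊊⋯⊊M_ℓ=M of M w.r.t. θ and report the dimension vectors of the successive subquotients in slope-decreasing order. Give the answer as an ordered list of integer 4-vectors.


Barcode: M ≅ I[1,1]^2, I[1,2], I[1,4], I[3,3], I[3,4], I[4,4]. HN layers by μ_θ (4 steps, strictly decreasing):
  μ^(1)=19; μ^(2)=7; μ^(3)=-5; μ^(4)=-11

((2, 0, 0, 0); (0, 0, 0, 3); (0, 0, 3, 0); (2, 2, 0, 0))


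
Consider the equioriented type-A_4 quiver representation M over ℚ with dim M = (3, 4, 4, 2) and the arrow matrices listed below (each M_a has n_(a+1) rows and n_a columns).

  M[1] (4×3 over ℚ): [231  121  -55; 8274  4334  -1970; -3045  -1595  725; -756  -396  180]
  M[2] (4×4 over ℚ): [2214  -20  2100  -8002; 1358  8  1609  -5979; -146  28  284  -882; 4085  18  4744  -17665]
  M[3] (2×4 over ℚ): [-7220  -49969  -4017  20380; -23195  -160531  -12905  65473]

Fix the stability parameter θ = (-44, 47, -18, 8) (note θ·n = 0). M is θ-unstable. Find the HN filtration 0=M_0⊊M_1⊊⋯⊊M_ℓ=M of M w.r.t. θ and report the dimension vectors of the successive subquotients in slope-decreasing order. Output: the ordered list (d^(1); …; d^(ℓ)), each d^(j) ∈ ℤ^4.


Barcode: M ≅ I[1,1]^2, I[1,4], I[2,2]^2, I[2,4], I[3,3]^2. HN layers by μ_θ (4 steps, strictly decreasing):
  μ^(1)=47; μ^(2)=37/3; μ^(3)=-18; μ^(4)=-44

((0, 2, 0, 0); (0, 2, 2, 2); (0, 0, 2, 0); (3, 0, 0, 0))


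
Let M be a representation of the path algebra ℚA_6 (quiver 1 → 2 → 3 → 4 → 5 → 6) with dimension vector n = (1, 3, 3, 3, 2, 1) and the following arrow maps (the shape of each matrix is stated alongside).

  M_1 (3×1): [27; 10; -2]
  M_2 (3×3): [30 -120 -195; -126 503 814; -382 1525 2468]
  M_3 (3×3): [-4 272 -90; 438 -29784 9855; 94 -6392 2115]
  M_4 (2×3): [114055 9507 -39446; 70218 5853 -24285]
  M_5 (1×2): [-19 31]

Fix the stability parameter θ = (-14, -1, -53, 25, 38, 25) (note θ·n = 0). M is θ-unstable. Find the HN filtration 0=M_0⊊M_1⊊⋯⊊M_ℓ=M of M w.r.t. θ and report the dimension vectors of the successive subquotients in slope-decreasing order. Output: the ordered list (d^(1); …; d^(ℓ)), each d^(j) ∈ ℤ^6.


Via rank(M_{q-1}∘⋯∘M_p): M ≅ I[1,2], I[2,3], I[2,6], I[3,3], I[4,4], I[4,5].
μ_θ-semistable layers: μ^(1)=38; μ^(2)=63/2; μ^(3)=25; μ^(4)=-1; μ^(5)=-14; μ^(6)=-27; μ^(7)=-53

((0, 0, 0, 0, 1, 0); (0, 0, 0, 0, 1, 1); (0, 0, 0, 3, 0, 0); (0, 1, 0, 0, 0, 0); (1, 0, 0, 0, 0, 0); (0, 2, 2, 0, 0, 0); (0, 0, 1, 0, 0, 0))


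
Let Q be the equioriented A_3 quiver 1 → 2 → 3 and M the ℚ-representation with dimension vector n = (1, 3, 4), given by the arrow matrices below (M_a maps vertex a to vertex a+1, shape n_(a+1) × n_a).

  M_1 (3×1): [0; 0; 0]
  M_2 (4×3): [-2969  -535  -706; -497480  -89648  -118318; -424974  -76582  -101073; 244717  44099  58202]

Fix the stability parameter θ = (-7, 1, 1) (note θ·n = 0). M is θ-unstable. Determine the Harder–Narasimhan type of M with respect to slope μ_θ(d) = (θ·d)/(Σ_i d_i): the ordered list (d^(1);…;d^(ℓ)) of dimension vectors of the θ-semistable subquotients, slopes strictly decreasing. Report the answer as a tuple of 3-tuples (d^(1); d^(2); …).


Via rank(M_{q-1}∘⋯∘M_p): M ≅ I[1,1], I[2,2], I[2,3]^2, I[3,3]^2.
μ_θ-semistable layers: μ^(1)=1; μ^(2)=-7

((0, 3, 4); (1, 0, 0))


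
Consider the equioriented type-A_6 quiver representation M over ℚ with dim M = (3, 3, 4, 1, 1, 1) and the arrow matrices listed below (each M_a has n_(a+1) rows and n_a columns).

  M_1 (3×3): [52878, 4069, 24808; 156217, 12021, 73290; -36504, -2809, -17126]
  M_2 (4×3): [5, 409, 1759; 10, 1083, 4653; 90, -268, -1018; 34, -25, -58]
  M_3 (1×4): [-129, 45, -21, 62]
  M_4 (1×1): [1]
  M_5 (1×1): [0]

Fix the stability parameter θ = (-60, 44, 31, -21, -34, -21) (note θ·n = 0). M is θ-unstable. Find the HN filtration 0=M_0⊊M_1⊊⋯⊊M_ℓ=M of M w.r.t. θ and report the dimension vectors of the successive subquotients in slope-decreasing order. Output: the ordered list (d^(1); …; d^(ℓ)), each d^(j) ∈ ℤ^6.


Interval decomposition of M: I[1,3]^2, I[1,5], I[3,3], I[6,6].
HN type (ℓ=5): μ^(1)=75/2; μ^(2)=31; μ^(3)=5; μ^(4)=-21; μ^(5)=-60

((0, 2, 2, 0, 0, 0); (0, 0, 1, 0, 0, 0); (0, 1, 1, 1, 1, 0); (0, 0, 0, 0, 0, 1); (3, 0, 0, 0, 0, 0))


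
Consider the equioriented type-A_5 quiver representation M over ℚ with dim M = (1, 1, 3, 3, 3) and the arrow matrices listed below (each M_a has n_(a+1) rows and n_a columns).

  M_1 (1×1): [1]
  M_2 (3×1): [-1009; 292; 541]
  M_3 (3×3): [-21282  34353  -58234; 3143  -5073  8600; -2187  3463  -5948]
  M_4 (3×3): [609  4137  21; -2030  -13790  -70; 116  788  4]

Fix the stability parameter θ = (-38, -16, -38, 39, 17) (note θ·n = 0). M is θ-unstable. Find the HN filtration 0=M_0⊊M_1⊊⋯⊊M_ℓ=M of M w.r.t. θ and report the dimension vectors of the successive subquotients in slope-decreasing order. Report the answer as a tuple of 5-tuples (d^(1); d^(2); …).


Barcode: M ≅ I[1,4], I[3,4], I[3,5], I[5,5]^2. HN layers by μ_θ (5 steps, strictly decreasing):
  μ^(1)=39; μ^(2)=28; μ^(3)=17; μ^(4)=-27; μ^(5)=-38

((0, 0, 0, 2, 0); (0, 0, 0, 1, 1); (0, 0, 0, 0, 2); (0, 1, 1, 0, 0); (1, 0, 2, 0, 0))


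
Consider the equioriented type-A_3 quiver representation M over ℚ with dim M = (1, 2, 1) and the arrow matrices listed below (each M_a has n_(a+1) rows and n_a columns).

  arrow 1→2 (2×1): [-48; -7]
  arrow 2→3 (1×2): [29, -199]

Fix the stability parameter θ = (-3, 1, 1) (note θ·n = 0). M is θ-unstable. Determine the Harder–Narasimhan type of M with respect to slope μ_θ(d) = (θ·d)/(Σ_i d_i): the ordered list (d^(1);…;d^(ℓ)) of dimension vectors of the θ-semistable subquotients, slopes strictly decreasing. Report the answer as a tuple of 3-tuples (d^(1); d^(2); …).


Interval decomposition of M: I[1,3], I[2,2].
HN type (ℓ=2): μ^(1)=1; μ^(2)=-3

((0, 2, 1); (1, 0, 0))


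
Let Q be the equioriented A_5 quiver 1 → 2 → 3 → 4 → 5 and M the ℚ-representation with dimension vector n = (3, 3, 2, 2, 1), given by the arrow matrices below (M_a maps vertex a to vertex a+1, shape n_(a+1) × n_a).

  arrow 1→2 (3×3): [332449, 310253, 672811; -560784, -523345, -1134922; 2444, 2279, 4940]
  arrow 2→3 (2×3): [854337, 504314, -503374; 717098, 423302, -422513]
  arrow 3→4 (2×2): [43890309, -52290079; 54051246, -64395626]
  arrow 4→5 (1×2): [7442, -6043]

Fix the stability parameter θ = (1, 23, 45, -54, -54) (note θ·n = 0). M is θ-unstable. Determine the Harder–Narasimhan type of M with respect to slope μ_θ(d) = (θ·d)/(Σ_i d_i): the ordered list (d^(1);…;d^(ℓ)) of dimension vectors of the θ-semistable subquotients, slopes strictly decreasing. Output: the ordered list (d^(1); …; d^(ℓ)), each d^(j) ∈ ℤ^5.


Via rank(M_{q-1}∘⋯∘M_p): M ≅ I[1,2], I[1,3], I[1,4], I[4,5].
μ_θ-semistable layers: μ^(1)=45; μ^(2)=23; μ^(3)=14/3; μ^(4)=1; μ^(5)=-54

((0, 0, 1, 0, 0); (0, 2, 0, 0, 0); (0, 1, 1, 1, 0); (3, 0, 0, 0, 0); (0, 0, 0, 1, 1))


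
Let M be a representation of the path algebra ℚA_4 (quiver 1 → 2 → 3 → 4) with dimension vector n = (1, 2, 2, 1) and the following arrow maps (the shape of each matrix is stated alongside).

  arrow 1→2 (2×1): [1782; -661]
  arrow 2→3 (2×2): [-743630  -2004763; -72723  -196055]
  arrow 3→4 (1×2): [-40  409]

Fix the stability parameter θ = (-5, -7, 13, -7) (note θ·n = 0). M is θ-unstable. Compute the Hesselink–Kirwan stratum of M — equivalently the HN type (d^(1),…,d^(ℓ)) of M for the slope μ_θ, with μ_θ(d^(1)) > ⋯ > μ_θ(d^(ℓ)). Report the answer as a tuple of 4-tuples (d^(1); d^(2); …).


Via rank(M_{q-1}∘⋯∘M_p): M ≅ I[1,4], I[2,3].
μ_θ-semistable layers: μ^(1)=13; μ^(2)=3; μ^(3)=-6; μ^(4)=-7

((0, 0, 1, 0); (0, 0, 1, 1); (1, 1, 0, 0); (0, 1, 0, 0))


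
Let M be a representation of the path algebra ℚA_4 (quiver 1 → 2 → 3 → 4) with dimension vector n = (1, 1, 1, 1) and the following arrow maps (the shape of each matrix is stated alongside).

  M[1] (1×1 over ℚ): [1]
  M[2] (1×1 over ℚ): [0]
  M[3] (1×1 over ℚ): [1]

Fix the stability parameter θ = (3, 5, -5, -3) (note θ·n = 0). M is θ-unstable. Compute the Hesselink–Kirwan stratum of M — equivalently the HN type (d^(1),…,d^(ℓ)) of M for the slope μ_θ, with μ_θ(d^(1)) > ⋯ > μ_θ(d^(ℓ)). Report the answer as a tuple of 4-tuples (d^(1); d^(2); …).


Barcode: M ≅ I[1,2], I[3,4]. HN layers by μ_θ (4 steps, strictly decreasing):
  μ^(1)=5; μ^(2)=3; μ^(3)=-3; μ^(4)=-5

((0, 1, 0, 0); (1, 0, 0, 0); (0, 0, 0, 1); (0, 0, 1, 0))


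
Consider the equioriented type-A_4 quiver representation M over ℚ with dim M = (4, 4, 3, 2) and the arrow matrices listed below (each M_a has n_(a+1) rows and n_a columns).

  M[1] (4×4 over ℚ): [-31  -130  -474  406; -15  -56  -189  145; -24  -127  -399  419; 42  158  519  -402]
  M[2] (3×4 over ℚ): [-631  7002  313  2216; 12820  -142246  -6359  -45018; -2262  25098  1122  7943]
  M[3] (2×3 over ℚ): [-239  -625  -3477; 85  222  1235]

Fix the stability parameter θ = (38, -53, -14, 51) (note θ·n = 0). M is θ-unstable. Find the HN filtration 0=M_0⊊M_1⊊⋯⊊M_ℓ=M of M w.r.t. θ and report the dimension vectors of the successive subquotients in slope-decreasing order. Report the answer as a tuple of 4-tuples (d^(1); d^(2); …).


Via rank(M_{q-1}∘⋯∘M_p): M ≅ I[1,2], I[1,3], I[1,4]^2.
μ_θ-semistable layers: μ^(1)=51; μ^(2)=-15/2; μ^(3)=-29/3

((0, 0, 0, 2); (1, 1, 0, 0); (3, 3, 3, 0))


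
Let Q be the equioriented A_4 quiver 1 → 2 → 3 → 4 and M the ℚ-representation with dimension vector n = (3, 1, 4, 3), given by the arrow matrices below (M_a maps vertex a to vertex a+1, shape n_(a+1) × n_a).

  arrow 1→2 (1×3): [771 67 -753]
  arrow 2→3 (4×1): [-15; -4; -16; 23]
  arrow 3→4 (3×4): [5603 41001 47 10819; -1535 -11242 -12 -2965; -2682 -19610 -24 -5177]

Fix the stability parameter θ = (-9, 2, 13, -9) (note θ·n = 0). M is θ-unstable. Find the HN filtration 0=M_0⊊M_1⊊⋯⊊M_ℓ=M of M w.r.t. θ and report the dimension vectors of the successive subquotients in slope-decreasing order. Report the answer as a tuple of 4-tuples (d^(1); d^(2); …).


Interval decomposition of M: I[1,1]^2, I[1,4], I[3,3], I[3,4]^2.
HN type (ℓ=3): μ^(1)=13; μ^(2)=2; μ^(3)=-9

((0, 0, 1, 0); (0, 1, 3, 3); (3, 0, 0, 0))


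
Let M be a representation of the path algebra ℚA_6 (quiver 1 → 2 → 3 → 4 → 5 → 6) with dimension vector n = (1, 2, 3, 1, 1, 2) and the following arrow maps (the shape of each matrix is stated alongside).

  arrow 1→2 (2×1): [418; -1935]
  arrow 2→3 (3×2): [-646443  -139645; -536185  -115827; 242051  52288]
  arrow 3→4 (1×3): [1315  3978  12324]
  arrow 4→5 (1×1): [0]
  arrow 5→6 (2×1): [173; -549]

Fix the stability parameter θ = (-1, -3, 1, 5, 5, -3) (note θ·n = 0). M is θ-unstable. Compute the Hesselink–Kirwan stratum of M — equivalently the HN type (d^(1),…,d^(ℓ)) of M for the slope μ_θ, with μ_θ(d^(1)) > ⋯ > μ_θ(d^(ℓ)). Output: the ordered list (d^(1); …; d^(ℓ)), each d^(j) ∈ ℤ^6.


Via rank(M_{q-1}∘⋯∘M_p): M ≅ I[1,4], I[2,3], I[3,3], I[5,6], I[6,6].
μ_θ-semistable layers: μ^(1)=5; μ^(2)=1; μ^(3)=-2; μ^(4)=-3

((0, 0, 0, 1, 0, 0); (0, 0, 3, 0, 1, 1); (1, 1, 0, 0, 0, 0); (0, 1, 0, 0, 0, 1))


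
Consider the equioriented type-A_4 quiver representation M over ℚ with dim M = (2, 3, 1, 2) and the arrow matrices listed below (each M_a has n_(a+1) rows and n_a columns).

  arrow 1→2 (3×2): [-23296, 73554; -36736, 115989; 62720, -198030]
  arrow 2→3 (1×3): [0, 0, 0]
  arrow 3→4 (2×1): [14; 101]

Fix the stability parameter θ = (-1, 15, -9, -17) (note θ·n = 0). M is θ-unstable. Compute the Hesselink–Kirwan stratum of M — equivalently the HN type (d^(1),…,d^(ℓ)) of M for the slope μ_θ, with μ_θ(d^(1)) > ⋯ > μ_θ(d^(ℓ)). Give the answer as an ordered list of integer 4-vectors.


Via rank(M_{q-1}∘⋯∘M_p): M ≅ I[1,1], I[1,2], I[2,2]^2, I[3,4], I[4,4].
μ_θ-semistable layers: μ^(1)=15; μ^(2)=-1; μ^(3)=-13; μ^(4)=-17

((0, 3, 0, 0); (2, 0, 0, 0); (0, 0, 1, 1); (0, 0, 0, 1))


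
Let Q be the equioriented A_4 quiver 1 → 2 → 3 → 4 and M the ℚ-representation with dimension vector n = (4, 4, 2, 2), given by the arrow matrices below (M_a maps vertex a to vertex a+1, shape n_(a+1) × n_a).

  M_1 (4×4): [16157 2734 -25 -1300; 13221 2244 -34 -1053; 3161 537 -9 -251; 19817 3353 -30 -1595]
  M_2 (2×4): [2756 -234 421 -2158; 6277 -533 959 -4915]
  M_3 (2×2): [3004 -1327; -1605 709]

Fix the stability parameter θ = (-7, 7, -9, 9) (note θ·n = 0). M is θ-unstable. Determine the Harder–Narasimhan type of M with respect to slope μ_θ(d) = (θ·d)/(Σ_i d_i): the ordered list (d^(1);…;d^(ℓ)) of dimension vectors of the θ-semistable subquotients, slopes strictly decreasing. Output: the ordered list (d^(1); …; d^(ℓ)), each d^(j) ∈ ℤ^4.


Barcode: M ≅ I[1,2]^2, I[1,4]^2. HN layers by μ_θ (4 steps, strictly decreasing):
  μ^(1)=9; μ^(2)=7; μ^(3)=-1; μ^(4)=-7

((0, 0, 0, 2); (0, 2, 0, 0); (0, 2, 2, 0); (4, 0, 0, 0))


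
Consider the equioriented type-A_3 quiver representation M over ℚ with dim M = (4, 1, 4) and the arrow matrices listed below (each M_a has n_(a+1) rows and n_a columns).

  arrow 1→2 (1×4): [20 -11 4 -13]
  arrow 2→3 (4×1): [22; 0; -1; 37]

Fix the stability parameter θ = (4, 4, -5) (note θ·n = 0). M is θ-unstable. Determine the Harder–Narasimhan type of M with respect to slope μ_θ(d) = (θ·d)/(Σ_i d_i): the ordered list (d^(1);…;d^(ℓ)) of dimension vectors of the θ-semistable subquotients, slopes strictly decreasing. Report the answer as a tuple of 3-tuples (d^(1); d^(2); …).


Interval decomposition of M: I[1,1]^3, I[1,3], I[3,3]^3.
HN type (ℓ=3): μ^(1)=4; μ^(2)=1; μ^(3)=-5

((3, 0, 0); (1, 1, 1); (0, 0, 3))


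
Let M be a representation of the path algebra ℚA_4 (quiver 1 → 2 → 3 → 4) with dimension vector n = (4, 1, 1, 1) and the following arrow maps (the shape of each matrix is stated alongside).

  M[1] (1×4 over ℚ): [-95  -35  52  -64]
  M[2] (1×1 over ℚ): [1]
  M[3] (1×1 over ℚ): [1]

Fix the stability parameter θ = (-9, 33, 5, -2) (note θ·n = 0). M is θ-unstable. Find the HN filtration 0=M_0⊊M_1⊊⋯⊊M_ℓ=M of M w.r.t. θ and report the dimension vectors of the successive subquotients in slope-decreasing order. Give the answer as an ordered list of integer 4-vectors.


Barcode: M ≅ I[1,1]^3, I[1,4]. HN layers by μ_θ (2 steps, strictly decreasing):
  μ^(1)=12; μ^(2)=-9

((0, 1, 1, 1); (4, 0, 0, 0))


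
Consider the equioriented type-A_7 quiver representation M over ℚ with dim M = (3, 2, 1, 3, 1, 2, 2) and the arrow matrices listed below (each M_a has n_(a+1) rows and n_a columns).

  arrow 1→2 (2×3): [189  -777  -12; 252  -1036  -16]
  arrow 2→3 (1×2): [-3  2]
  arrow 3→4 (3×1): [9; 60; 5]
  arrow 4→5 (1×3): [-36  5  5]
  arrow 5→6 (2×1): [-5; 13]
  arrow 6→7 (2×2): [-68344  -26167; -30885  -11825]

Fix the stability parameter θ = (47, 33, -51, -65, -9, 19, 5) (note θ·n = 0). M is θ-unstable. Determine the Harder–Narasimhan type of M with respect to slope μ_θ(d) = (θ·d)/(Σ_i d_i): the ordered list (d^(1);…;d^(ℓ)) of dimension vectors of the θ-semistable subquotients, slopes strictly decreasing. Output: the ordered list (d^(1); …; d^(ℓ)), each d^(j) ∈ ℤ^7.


Barcode: M ≅ I[1,1]^2, I[1,7], I[2,2], I[4,4]^2, I[6,7]. HN layers by μ_θ (5 steps, strictly decreasing):
  μ^(1)=47; μ^(2)=33; μ^(3)=12; μ^(4)=-9; μ^(5)=-65

((2, 0, 0, 0, 0, 0, 0); (0, 1, 0, 0, 0, 0, 0); (0, 0, 0, 0, 0, 2, 2); (1, 1, 1, 1, 1, 0, 0); (0, 0, 0, 2, 0, 0, 0))


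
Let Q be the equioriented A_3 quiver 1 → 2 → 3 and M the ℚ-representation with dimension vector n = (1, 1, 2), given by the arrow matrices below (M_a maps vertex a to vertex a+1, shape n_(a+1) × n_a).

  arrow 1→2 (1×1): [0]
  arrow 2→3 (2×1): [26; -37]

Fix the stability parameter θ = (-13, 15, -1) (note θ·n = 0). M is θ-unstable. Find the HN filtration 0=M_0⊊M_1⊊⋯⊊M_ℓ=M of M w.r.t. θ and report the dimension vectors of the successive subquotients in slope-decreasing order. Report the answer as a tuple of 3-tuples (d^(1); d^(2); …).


Interval decomposition of M: I[1,1], I[2,3], I[3,3].
HN type (ℓ=3): μ^(1)=7; μ^(2)=-1; μ^(3)=-13

((0, 1, 1); (0, 0, 1); (1, 0, 0))


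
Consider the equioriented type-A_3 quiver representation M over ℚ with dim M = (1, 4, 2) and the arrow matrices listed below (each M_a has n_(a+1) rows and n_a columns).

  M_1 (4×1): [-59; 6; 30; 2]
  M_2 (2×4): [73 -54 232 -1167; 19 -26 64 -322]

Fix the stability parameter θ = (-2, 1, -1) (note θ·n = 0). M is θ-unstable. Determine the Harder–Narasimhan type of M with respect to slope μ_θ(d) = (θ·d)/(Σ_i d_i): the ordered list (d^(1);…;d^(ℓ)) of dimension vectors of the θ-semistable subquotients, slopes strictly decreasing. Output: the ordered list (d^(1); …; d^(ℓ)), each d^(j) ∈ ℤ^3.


Barcode: M ≅ I[1,3], I[2,2]^2, I[2,3]. HN layers by μ_θ (3 steps, strictly decreasing):
  μ^(1)=1; μ^(2)=0; μ^(3)=-2

((0, 2, 0); (0, 2, 2); (1, 0, 0))


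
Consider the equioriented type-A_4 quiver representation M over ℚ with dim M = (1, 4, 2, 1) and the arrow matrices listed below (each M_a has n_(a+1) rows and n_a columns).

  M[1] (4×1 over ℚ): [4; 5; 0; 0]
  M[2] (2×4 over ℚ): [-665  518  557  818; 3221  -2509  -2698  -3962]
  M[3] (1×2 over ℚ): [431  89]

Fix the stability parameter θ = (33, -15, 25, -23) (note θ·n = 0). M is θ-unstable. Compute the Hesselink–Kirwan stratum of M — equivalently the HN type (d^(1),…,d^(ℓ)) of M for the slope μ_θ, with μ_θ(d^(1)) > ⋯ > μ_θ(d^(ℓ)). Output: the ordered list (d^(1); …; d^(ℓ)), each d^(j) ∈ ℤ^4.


Interval decomposition of M: I[1,4], I[2,2]^2, I[2,3].
HN type (ℓ=3): μ^(1)=25; μ^(2)=5; μ^(3)=-15

((0, 0, 1, 0); (1, 1, 1, 1); (0, 3, 0, 0))


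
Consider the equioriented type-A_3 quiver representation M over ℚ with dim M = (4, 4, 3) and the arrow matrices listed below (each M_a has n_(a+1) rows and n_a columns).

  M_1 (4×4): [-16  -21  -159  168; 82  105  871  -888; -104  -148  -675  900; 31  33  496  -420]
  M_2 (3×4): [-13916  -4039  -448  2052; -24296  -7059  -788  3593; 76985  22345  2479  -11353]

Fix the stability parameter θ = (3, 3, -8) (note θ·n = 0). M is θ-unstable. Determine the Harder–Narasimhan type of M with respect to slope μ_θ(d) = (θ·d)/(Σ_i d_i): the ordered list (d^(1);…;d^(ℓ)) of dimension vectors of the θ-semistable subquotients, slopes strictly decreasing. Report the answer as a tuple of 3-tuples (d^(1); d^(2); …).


Barcode: M ≅ I[1,1], I[1,3]^3, I[2,2]. HN layers by μ_θ (2 steps, strictly decreasing):
  μ^(1)=3; μ^(2)=-2/3

((1, 1, 0); (3, 3, 3))


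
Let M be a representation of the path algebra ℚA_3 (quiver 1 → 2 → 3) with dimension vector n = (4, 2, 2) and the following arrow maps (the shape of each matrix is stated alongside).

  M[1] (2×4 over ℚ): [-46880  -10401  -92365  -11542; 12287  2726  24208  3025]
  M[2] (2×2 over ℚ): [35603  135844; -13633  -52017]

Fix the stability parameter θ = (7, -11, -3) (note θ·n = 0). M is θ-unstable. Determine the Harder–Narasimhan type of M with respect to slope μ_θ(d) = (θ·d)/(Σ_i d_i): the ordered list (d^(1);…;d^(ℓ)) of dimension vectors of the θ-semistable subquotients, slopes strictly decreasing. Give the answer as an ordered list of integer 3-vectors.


Via rank(M_{q-1}∘⋯∘M_p): M ≅ I[1,1]^2, I[1,3]^2.
μ_θ-semistable layers: μ^(1)=7; μ^(2)=-7/3

((2, 0, 0); (2, 2, 2))


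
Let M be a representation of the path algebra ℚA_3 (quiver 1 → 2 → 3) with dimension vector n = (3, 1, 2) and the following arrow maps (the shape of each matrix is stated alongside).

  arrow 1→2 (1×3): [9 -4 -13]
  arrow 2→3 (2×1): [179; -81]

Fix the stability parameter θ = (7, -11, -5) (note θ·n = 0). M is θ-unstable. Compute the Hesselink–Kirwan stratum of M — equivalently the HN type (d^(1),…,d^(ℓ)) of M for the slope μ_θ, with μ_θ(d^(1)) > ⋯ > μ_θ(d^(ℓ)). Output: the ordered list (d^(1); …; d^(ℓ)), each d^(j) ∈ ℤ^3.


Interval decomposition of M: I[1,1]^2, I[1,3], I[3,3].
HN type (ℓ=3): μ^(1)=7; μ^(2)=-3; μ^(3)=-5

((2, 0, 0); (1, 1, 1); (0, 0, 1))


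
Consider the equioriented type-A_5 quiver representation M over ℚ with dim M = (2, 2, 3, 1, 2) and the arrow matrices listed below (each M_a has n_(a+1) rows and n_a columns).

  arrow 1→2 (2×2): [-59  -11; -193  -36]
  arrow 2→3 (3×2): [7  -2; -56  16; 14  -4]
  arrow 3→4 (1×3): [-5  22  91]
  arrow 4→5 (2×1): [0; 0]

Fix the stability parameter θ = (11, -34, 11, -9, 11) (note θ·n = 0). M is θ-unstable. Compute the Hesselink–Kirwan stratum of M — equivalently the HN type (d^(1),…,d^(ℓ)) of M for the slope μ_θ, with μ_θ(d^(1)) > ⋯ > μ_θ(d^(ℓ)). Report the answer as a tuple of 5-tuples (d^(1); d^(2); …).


Barcode: M ≅ I[1,2], I[1,4], I[3,3]^2, I[5,5]^2. HN layers by μ_θ (3 steps, strictly decreasing):
  μ^(1)=11; μ^(2)=1; μ^(3)=-23/2

((0, 0, 2, 0, 2); (0, 0, 1, 1, 0); (2, 2, 0, 0, 0))


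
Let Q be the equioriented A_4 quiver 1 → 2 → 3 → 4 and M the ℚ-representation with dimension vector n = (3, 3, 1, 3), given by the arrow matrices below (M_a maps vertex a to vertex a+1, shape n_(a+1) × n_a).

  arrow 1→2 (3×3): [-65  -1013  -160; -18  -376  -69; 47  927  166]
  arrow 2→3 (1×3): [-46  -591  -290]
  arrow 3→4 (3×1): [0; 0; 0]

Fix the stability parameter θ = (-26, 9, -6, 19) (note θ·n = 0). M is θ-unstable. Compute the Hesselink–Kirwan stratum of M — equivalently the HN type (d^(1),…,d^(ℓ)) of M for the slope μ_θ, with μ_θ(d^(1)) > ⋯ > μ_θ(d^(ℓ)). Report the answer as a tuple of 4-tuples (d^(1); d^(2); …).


Via rank(M_{q-1}∘⋯∘M_p): M ≅ I[1,1], I[1,2], I[1,3], I[2,2], I[4,4]^3.
μ_θ-semistable layers: μ^(1)=19; μ^(2)=9; μ^(3)=3/2; μ^(4)=-26

((0, 0, 0, 3); (0, 2, 0, 0); (0, 1, 1, 0); (3, 0, 0, 0))


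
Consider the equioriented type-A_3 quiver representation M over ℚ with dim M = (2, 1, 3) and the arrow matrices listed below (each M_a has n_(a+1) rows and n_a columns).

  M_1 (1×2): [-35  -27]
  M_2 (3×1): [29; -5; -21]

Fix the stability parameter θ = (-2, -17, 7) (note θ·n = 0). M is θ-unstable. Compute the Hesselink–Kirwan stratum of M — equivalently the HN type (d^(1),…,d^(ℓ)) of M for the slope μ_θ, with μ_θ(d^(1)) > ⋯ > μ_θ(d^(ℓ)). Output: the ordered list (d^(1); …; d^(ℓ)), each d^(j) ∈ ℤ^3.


Barcode: M ≅ I[1,1], I[1,3], I[3,3]^2. HN layers by μ_θ (3 steps, strictly decreasing):
  μ^(1)=7; μ^(2)=-2; μ^(3)=-19/2

((0, 0, 3); (1, 0, 0); (1, 1, 0))


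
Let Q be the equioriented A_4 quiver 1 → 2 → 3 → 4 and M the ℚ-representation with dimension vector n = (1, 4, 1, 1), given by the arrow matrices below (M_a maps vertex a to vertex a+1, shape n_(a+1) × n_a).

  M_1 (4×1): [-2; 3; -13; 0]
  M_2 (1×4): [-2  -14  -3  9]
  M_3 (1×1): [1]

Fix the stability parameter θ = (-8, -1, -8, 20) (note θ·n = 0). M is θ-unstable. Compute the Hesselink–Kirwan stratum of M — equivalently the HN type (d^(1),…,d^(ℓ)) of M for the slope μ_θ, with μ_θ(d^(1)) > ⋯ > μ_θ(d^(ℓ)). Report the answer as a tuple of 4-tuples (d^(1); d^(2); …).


Via rank(M_{q-1}∘⋯∘M_p): M ≅ I[1,4], I[2,2]^3.
μ_θ-semistable layers: μ^(1)=20; μ^(2)=-1; μ^(3)=-9/2; μ^(4)=-8

((0, 0, 0, 1); (0, 3, 0, 0); (0, 1, 1, 0); (1, 0, 0, 0))


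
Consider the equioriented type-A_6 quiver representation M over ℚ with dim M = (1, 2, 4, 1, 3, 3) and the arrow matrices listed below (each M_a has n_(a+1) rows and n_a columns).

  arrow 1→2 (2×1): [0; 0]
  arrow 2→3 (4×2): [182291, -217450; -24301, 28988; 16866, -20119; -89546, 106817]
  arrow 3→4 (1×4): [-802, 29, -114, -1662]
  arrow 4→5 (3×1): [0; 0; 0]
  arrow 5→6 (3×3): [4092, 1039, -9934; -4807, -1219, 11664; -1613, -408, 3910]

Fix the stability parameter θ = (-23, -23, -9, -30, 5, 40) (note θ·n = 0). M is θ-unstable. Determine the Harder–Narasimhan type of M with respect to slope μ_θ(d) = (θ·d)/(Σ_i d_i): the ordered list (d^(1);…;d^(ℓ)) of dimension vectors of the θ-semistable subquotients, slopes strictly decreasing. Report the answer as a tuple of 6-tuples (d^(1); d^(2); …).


Barcode: M ≅ I[1,1], I[2,3], I[2,4], I[3,3]^2, I[5,5], I[5,6]^2, I[6,6]. HN layers by μ_θ (5 steps, strictly decreasing):
  μ^(1)=40; μ^(2)=5; μ^(3)=-9; μ^(4)=-39/2; μ^(5)=-23

((0, 0, 0, 0, 0, 3); (0, 0, 0, 0, 3, 0); (0, 0, 3, 0, 0, 0); (0, 0, 1, 1, 0, 0); (1, 2, 0, 0, 0, 0))
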